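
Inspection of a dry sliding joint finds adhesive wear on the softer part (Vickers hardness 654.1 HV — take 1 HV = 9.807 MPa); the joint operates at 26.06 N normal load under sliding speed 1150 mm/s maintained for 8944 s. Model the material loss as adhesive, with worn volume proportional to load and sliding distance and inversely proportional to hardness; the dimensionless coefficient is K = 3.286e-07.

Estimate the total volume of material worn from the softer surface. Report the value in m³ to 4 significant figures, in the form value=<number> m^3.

value=1.373e-11 m^3

All arithmetic maintains full precision, and the intermediates are displayed rounded. Rounded just once: 4 significant digits.
Sliding speed v = 1150 mm/s = 1.150 m/s. Path length L = v·t = 1.150 m/s × 8944 s = 1.029e+04 m.
Hardness H = 654.1 HV × 9.807 MPa/HV = 6415 MPa = 6.415e+09 Pa.
Working in SI base units: W = 26.06 N, H = 6.415e+09 Pa, K = 3.286e-07.
Volume removed: V = K·W·L/H = 3.286e-07 · 26.06 · 1.029e+04 / 6.415e+09 = 1.373e-11 m³.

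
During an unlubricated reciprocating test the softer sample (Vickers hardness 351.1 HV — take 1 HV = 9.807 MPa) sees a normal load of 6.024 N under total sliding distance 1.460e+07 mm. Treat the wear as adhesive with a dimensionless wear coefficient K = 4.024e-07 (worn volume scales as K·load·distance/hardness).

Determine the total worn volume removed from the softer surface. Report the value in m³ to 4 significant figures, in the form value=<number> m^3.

Intermediate values appear rounded — every step holds full float precision; a single final rounding: 4 significant figures.
Convert: Distance L = 1.460e+07 mm = 1.460e+04 m.
Convert: Hardness H = 351.1 HV × 9.807 MPa/HV = 3443 MPa = 3.443e+09 Pa.
SI base units throughout: W = 6.024 N, H = 3.443e+09 Pa, K = 4.024e-07.
Archard relation: V = K·W·L/H = 4.024e-07 · 6.024 · 1.460e+04 / 3.443e+09 = 1.028e-11 m³.

value=1.028e-11 m^3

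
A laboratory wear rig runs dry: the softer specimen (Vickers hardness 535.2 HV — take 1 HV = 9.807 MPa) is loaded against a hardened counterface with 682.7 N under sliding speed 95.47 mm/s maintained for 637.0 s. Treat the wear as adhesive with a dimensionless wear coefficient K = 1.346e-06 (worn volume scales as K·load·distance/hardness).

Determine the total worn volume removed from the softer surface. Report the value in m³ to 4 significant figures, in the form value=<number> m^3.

value=1.065e-11 m^3

The algebra carries full precision, and shown intermediates are rounded; one final rounding: four significant digits.
Convert: Sliding speed v = 95.47 mm/s = 0.09547 m/s. Total distance L = v·t = 0.09547 m/s × 637.0 s = 60.81 m.
Convert: Hardness H = 535.2 HV × 9.807 MPa/HV = 5249 MPa = 5.249e+09 Pa.
Working in SI base units: W = 682.7 N, H = 5.249e+09 Pa, K = 1.346e-06.
Archard relation: V = K·W·L/H = 1.346e-06 · 682.7 · 60.81 / 5.249e+09 = 1.065e-11 m³.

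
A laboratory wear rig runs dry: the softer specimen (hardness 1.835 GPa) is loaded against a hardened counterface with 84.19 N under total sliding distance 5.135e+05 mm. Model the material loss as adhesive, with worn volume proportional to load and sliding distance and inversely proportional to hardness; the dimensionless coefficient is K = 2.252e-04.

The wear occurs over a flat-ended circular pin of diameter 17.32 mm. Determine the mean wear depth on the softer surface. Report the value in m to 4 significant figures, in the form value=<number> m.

value=2.252e-05 m

Every step carries full float precision. Shown intermediates are rounded; rounded once at the end, at 4 significant digits.
Total distance L = 5.135e+05 mm = 513.5 m.
Hardness H = 1.835 GPa = 1.835e+09 Pa.
Pin diameter d = 17.32 mm = 0.01732 m. Contact area A = π·d²/4 = π·(0.01732 m)²/4 = 2.356e-04 m².
Expressed in SI base units: W = 84.19 N, H = 1.835e+09 Pa, K = 2.252e-04.
Wear volume V = K·W·L/H = 2.252e-04 · 84.19 · 513.5 / 1.835e+09 = 5.306e-09 m³.
Depth h = V/A = 5.306e-09 / 2.356e-04 = 2.252e-05 m.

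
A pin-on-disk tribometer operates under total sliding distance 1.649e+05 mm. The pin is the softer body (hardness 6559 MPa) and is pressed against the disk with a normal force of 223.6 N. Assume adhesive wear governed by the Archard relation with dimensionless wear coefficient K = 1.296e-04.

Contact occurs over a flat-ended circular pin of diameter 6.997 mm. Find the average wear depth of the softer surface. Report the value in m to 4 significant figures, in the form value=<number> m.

Shown intermediates are rounded; every step runs at full precision; rounded once at the end: four significant digits.
Distance L = 1.649e+05 mm = 164.9 m.
Hardness H = 6559 MPa = 6.559e+09 Pa.
Pin diameter d = 6.997 mm = 0.006997 m. Contact area A = π·d²/4 = π·(0.006997 m)²/4 = 3.845e-05 m².
Working in SI base units: W = 223.6 N, H = 6.559e+09 Pa, K = 1.296e-04.
Worn volume V = K·W·L/H = 1.296e-04 · 223.6 · 164.9 / 6.559e+09 = 7.286e-10 m³.
Average depth h = V/A = 7.286e-10 / 3.845e-05 = 1.895e-05 m.

value=1.895e-05 m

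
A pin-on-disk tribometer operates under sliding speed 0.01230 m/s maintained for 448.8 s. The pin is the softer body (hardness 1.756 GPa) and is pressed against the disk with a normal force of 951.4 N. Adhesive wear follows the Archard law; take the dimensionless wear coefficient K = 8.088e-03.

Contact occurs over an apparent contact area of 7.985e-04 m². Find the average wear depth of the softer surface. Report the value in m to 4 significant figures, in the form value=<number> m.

Intermediate values appear rounded; all arithmetic carries full precision — rounded just once to four significant figures.
Distance L = v·t = 0.01230 m/s × 448.8 s = 5.520 m.
Hardness H = 1.756 GPa = 1.756e+09 Pa.
In SI base units, W = 951.4 N, H = 1.756e+09 Pa, K = 8.088e-03.
The Archard volume V = K·W·L/H = 8.088e-03 · 951.4 · 5.520 / 1.756e+09 = 2.419e-08 m³.
Mean wear depth h = V/A = 2.419e-08 / 7.985e-04 = 3.029e-05 m.

value=3.029e-05 m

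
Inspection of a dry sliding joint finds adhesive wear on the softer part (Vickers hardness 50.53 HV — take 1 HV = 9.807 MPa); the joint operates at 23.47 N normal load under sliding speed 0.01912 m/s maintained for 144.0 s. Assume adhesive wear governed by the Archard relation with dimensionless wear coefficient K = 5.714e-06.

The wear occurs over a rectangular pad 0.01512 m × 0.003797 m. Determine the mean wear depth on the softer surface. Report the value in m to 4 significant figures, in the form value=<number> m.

value=1.298e-08 m

Intermediate values are printed rounded; all arithmetic keeps exact precision; a single final rounding to 4 significant figures.
Distance covered L = v·t = 0.01912 m/s × 144.0 s = 2.753 m.
Hardness H = 50.53 HV × 9.807 MPa/HV = 495.5 MPa = 4.955e+08 Pa.
Contact area A = 0.01512 m × 0.003797 m = 5.741e-05 m².
In SI base units: W = 23.47 N, H = 4.955e+08 Pa, K = 5.714e-06.
Volume removed: V = K·W·L/H = 5.714e-06 · 23.47 · 2.753 / 4.955e+08 = 7.451e-13 m³.
Mean wear depth h = V/A = 7.451e-13 / 5.741e-05 = 1.298e-08 m.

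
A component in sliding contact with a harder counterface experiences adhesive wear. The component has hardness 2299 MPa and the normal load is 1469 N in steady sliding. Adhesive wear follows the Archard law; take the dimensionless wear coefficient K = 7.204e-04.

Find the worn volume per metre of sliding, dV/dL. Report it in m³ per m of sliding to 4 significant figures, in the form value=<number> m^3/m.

Intermediates appear rounded; every step maintains full precision, and rounded just once, at 4 significant figures.
Hardness H = 2299 MPa = 2.299e+09 Pa.
Working in SI base units: W = 1469 N, H = 2.299e+09 Pa, K = 7.204e-04.
Wear rate dV/dL = K·W/H, per unit distance: 7.204e-04 · 1469 / 2.299e+09 = 4.603e-10 m³/m.

value=4.603e-10 m^3/m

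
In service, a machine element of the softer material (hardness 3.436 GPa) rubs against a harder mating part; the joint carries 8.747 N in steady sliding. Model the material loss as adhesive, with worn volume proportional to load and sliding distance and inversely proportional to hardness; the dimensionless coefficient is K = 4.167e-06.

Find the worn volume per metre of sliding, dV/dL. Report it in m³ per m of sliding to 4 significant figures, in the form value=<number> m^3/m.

Intermediates are printed rounded; each operation maintains full float precision — a single final rounding, at 4 significant figures.
Hardness H = 3.436 GPa = 3.436e+09 Pa.
Collected in SI base units: W = 8.747 N, H = 3.436e+09 Pa, K = 4.167e-06.
Volumetric rate dV/dL = K·W/H, per unit distance: 4.167e-06 · 8.747 / 3.436e+09 = 1.061e-14 m³/m.

value=1.061e-14 m^3/m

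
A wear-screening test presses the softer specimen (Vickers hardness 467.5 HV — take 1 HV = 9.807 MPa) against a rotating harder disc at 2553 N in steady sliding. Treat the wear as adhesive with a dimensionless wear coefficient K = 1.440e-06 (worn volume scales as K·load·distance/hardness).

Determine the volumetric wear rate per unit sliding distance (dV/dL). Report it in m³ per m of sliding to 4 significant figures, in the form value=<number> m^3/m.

value=8.019e-13 m^3/m

Printed values are rounded; the computation runs at exact precision — a single final rounding, at four significant digits.
Hardness H = 467.5 HV × 9.807 MPa/HV = 4585 MPa = 4.585e+09 Pa.
As SI base values: W = 2553 N, H = 4.585e+09 Pa, K = 1.440e-06.
Rate of wear dV/dL = K·W/H, so: 1.440e-06 · 2553 / 4.585e+09 = 8.019e-13 m³/m.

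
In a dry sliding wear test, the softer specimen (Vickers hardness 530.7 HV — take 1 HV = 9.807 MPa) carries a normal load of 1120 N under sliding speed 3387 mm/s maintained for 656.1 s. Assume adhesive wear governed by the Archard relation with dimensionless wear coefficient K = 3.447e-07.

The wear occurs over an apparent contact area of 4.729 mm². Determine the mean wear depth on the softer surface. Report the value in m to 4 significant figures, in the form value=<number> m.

The intermediates are shown rounded. Every step keeps exact precision. Rounded just once: four significant figures.
Sliding speed v = 3387 mm/s = 3.387 m/s. Distance covered L = v·t = 3.387 m/s × 656.1 s = 2222 m.
Hardness H = 530.7 HV × 9.807 MPa/HV = 5205 MPa = 5.205e+09 Pa.
Contact area A = 4.729 mm² = 4.729e-06 m².
In SI base units, W = 1120 N, H = 5.205e+09 Pa, K = 3.447e-07.
Apply Archard: V = K·W·L/H = 3.447e-07 · 1120 · 2222 / 5.205e+09 = 1.648e-10 m³.
Wear depth h = V/A = 1.648e-10 / 4.729e-06 = 3.486e-05 m.

value=3.486e-05 m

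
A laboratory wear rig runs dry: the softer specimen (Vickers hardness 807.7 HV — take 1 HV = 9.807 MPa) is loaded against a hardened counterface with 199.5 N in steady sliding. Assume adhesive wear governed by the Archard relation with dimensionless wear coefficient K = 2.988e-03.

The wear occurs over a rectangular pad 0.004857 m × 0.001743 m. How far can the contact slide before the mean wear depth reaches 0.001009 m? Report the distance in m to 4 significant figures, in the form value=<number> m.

The intermediates appear rounded. All working math keeps full precision, and a single final rounding to four significant digits.
Hardness H = 807.7 HV × 9.807 MPa/HV = 7921 MPa = 7.921e+09 Pa.
Contact area A = 0.004857 m × 0.001743 m = 8.466e-06 m².
Collected in SI base units: W = 199.5 N, H = 7.921e+09 Pa, K = 2.988e-03.
Limit volume V_lim = h_lim·A = 0.001009 · 8.466e-06 = 8.542e-09 m³.
So the life L = V_lim·H/(K·W) = 8.542e-09 · 7.921e+09 / (2.988e-03 · 199.5) = 113.5 m.

value=113.5 m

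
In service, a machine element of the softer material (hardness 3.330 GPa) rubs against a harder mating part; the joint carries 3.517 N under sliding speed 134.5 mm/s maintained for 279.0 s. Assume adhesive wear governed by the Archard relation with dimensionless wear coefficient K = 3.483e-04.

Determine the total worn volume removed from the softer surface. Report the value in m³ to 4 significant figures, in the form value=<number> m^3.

value=1.380e-11 m^3

Quoted intermediates are rounded — all arithmetic holds exact precision. Rounded once at the end, at four significant digits.
Convert: Sliding speed v = 134.5 mm/s = 0.1345 m/s. Path length L = v·t = 0.1345 m/s × 279.0 s = 37.53 m.
Convert: Hardness H = 3.330 GPa = 3.330e+09 Pa.
In SI base units: W = 3.517 N, H = 3.330e+09 Pa, K = 3.483e-04.
The Archard volume V = K·W·L/H = 3.483e-04 · 3.517 · 37.53 / 3.330e+09 = 1.380e-11 m³.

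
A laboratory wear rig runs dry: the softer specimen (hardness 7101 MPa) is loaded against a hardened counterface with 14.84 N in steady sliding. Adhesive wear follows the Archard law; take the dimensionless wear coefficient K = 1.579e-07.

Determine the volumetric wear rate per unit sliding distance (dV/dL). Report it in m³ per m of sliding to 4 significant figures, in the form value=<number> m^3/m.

value=3.300e-16 m^3/m

Intermediates are printed rounded, and the algebra holds exact precision, and a lone final rounding: 4 significant figures.
Hardness H = 7101 MPa = 7.101e+09 Pa.
Expressed in SI base units: W = 14.84 N, H = 7.101e+09 Pa, K = 1.579e-07.
The wear rate dV/dL = K·W/H — distance-free: 1.579e-07 · 14.84 / 7.101e+09 = 3.300e-16 m³/m.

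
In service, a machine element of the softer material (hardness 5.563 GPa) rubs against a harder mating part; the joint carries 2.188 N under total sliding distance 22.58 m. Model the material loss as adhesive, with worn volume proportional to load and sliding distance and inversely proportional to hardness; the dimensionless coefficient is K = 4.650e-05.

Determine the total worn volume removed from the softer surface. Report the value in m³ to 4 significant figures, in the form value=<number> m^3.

value=4.130e-13 m^3

The computation runs at full precision — intermediate values appear rounded. Rounded once at the end: 4 significant figures.
Hardness H = 5.563 GPa = 5.563e+09 Pa.
Restated in SI base units: W = 2.188 N, H = 5.563e+09 Pa, K = 4.650e-05.
Archard volume V = K·W·L/H = 4.650e-05 · 2.188 · 22.58 / 5.563e+09 = 4.130e-13 m³.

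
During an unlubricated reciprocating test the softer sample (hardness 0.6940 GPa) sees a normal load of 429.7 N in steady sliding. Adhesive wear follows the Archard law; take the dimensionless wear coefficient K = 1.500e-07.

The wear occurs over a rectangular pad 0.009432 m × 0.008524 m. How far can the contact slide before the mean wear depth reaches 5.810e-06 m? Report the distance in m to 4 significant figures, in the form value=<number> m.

value=5030 m

Intermediates appear rounded, and every step maintains full float precision — one final rounding, at four significant digits.
Hardness H = 0.6940 GPa = 6.940e+08 Pa.
Contact area A = 0.009432 m × 0.008524 m = 8.040e-05 m².
Restated in SI base units: W = 429.7 N, H = 6.940e+08 Pa, K = 1.500e-07.
Wearable volume V_lim = h_lim·A = 5.810e-06 · 8.040e-05 = 4.671e-10 m³.
So the life L = V_lim·H/(K·W) = 4.671e-10 · 6.940e+08 / (1.500e-07 · 429.7) = 5030 m.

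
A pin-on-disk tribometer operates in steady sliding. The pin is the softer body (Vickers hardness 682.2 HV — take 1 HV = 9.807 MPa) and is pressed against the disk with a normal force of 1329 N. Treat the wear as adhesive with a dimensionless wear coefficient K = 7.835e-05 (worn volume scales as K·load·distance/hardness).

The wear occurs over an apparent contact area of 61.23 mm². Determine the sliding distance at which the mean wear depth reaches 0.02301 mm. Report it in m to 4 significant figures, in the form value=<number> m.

value=90.52 m

All arithmetic holds exact precision; intermediate values are printed rounded — rounded once at the end, at 4 significant figures.
Hardness H = 682.2 HV × 9.807 MPa/HV = 6690 MPa = 6.690e+09 Pa.
Contact area A = 61.23 mm² = 6.123e-05 m².
Depth limit h_lim = 0.02301 mm = 2.301e-05 m.
As SI base values: W = 1329 N, H = 6.690e+09 Pa, K = 7.835e-05.
Allowed volume V_lim = h_lim·A = 2.301e-05 · 6.123e-05 = 1.409e-09 m³.
Life L = V_lim·H/(K·W) = 1.409e-09 · 6.690e+09 / (7.835e-05 · 1329) = 90.52 m.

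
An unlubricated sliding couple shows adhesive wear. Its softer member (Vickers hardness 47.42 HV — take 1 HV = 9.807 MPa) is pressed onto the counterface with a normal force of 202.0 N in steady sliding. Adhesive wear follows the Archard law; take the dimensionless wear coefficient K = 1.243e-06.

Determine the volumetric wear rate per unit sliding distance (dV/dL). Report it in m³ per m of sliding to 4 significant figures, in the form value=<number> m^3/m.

value=5.399e-13 m^3/m

The intermediates appear rounded, and all working math maintains full float precision. Rounded just once, at 4 significant figures.
Hardness H = 47.42 HV × 9.807 MPa/HV = 465.0 MPa = 4.650e+08 Pa.
In SI base units: W = 202.0 N, H = 4.650e+08 Pa, K = 1.243e-06.
Sliding wear rate dV/dL = K·W/H — distance-free: 1.243e-06 · 202.0 / 4.650e+08 = 5.399e-13 m³/m.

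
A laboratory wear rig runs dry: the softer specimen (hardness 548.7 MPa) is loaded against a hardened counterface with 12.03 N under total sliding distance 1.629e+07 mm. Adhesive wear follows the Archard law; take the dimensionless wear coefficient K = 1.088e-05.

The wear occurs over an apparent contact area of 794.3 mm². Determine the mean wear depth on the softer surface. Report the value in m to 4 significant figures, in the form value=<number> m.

The intermediates appear rounded. All arithmetic holds full float precision, and a lone final rounding, at four significant figures.
Convert: Sliding distance L = 1.629e+07 mm = 1.629e+04 m.
Convert: Hardness H = 548.7 MPa = 5.487e+08 Pa.
Convert: Contact area A = 794.3 mm² = 7.943e-04 m².
Working in SI base units: W = 12.03 N, H = 5.487e+08 Pa, K = 1.088e-05.
By Archard's law, V = K·W·L/H = 1.088e-05 · 12.03 · 1.629e+04 / 5.487e+08 = 3.886e-09 m³.
Average depth h = V/A = 3.886e-09 / 7.943e-04 = 4.892e-06 m.

value=4.892e-06 m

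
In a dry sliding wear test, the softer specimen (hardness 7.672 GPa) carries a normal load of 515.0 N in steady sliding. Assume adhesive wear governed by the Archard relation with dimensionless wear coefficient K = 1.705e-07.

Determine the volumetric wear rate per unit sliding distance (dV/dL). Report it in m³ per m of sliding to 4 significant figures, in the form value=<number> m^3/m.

The computation holds exact precision — the intermediates are displayed rounded, and a single final rounding: four significant digits.
Hardness H = 7.672 GPa = 7.672e+09 Pa.
In SI base units: W = 515.0 N, H = 7.672e+09 Pa, K = 1.705e-07.
Wear rate dV/dL = K·W/H (no L dependence): 1.705e-07 · 515.0 / 7.672e+09 = 1.145e-14 m³/m.

value=1.145e-14 m^3/m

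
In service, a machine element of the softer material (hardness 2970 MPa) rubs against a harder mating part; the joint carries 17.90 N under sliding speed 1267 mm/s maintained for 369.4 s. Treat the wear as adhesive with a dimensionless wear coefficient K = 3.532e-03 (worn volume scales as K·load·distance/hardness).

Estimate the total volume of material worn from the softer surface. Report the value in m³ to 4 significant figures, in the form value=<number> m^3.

value=9.963e-09 m^3

All working math keeps full precision. Intermediate values are shown rounded, and rounded just once to 4 significant digits.
Convert: Sliding speed v = 1267 mm/s = 1.267 m/s. The distance L = v·t = 1.267 m/s × 369.4 s = 468.0 m.
Convert: Hardness H = 2970 MPa = 2.970e+09 Pa.
Restated in SI base units: W = 17.90 N, H = 2.970e+09 Pa, K = 3.532e-03.
By Archard's law, V = K·W·L/H = 3.532e-03 · 17.90 · 468.0 / 2.970e+09 = 9.963e-09 m³.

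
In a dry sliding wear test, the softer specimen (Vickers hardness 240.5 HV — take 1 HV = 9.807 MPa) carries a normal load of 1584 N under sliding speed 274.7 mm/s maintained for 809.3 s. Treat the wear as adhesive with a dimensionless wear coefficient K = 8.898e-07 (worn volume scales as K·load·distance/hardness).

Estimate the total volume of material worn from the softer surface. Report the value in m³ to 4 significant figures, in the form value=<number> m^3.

value=1.329e-10 m^3

The algebra holds exact precision; the intermediates are printed rounded, and a lone final rounding, at 4 significant figures.
Convert: Sliding speed v = 274.7 mm/s = 0.2747 m/s. Distance L = v·t = 0.2747 m/s × 809.3 s = 222.3 m.
Convert: Hardness H = 240.5 HV × 9.807 MPa/HV = 2359 MPa = 2.359e+09 Pa.
SI base units throughout: W = 1584 N, H = 2.359e+09 Pa, K = 8.898e-07.
The Archard volume V = K·W·L/H = 8.898e-07 · 1584 · 222.3 / 2.359e+09 = 1.329e-10 m³.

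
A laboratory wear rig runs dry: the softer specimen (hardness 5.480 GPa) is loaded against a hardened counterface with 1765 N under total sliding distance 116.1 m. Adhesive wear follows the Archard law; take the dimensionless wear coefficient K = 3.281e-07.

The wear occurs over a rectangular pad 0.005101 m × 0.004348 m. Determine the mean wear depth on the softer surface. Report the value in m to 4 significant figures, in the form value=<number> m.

Intermediate values are displayed rounded — the algebra runs at full precision — a single final rounding: 4 significant figures.
Hardness H = 5.480 GPa = 5.480e+09 Pa.
Contact area A = 0.005101 m × 0.004348 m = 2.218e-05 m².
Collected in SI base units: W = 1765 N, H = 5.480e+09 Pa, K = 3.281e-07.
Archard relation: V = K·W·L/H = 3.281e-07 · 1765 · 116.1 / 5.480e+09 = 1.227e-11 m³.
Average depth h = V/A = 1.227e-11 / 2.218e-05 = 5.532e-07 m.

value=5.532e-07 m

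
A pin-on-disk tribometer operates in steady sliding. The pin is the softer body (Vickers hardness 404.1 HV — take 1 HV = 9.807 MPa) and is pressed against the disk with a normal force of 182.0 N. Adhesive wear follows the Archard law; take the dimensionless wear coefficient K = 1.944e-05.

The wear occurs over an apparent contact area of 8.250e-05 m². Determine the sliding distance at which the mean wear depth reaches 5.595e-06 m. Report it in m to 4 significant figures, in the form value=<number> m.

Every step carries full float precision, and the intermediates are printed rounded; rounded once at the end, at four significant figures.
Hardness H = 404.1 HV × 9.807 MPa/HV = 3963 MPa = 3.963e+09 Pa.
Restated in SI base units: W = 182.0 N, H = 3.963e+09 Pa, K = 1.944e-05.
Allowed volume V_lim = h_lim·A = 5.595e-06 · 8.250e-05 = 4.616e-10 m³.
Inverting, life L = V_lim·H/(K·W) = 4.616e-10 · 3.963e+09 / (1.944e-05 · 182.0) = 517.0 m.

value=517.0 m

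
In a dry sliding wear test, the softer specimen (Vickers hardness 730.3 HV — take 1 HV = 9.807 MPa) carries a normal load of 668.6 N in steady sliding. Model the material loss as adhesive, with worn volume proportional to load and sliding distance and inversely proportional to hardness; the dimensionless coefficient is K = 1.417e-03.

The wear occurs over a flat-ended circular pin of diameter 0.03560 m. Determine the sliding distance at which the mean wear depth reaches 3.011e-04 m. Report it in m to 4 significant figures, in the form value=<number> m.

Intermediates are printed rounded — all working math runs at full precision. Rounded once at the end: four significant figures.
Convert: Hardness H = 730.3 HV × 9.807 MPa/HV = 7162 MPa = 7.162e+09 Pa.
Convert: Contact area A = π·d²/4 = π·(0.03560 m)²/4 = 9.954e-04 m².
Working in SI base units: W = 668.6 N, H = 7.162e+09 Pa, K = 1.417e-03.
Allowed volume V_lim = h_lim·A = 3.011e-04 · 9.954e-04 = 2.997e-07 m³.
Thus life L = V_lim·H/(K·W) = 2.997e-07 · 7.162e+09 / (1.417e-03 · 668.6) = 2266 m.

value=2266 m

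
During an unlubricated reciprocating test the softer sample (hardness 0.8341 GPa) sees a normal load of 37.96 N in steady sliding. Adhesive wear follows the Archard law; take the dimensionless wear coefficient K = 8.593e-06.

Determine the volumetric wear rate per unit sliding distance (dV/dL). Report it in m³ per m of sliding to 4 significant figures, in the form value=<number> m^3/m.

Every step maintains exact precision. Intermediates are displayed rounded, and a lone final rounding to four significant digits.
Convert: Hardness H = 0.8341 GPa = 8.341e+08 Pa.
Collected in SI base units: W = 37.96 N, H = 8.341e+08 Pa, K = 8.593e-06.
Sliding wear rate dV/dL = K·W/H: 8.593e-06 · 37.96 / 8.341e+08 = 3.911e-13 m³/m.

value=3.911e-13 m^3/m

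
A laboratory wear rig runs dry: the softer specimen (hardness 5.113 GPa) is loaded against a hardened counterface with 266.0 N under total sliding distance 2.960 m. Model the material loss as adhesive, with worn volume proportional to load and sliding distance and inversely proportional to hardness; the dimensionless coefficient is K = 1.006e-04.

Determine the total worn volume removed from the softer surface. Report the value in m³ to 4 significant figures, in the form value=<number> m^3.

value=1.549e-11 m^3

The algebra maintains full precision, and intermediates are printed rounded — rounded just once to four significant digits.
Convert: Hardness H = 5.113 GPa = 5.113e+09 Pa.
Restated in SI base units: W = 266.0 N, H = 5.113e+09 Pa, K = 1.006e-04.
Archard relation: V = K·W·L/H = 1.006e-04 · 266.0 · 2.960 / 5.113e+09 = 1.549e-11 m³.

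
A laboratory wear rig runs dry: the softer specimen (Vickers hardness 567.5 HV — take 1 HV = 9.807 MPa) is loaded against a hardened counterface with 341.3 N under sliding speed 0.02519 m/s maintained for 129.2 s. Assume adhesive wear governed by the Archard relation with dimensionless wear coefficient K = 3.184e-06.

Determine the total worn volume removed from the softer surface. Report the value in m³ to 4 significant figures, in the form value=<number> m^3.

Intermediates are printed rounded. The algebra maintains full float precision, and rounded once at the end, at four significant digits.
Convert: Distance covered L = v·t = 0.02519 m/s × 129.2 s = 3.255 m.
Convert: Hardness H = 567.5 HV × 9.807 MPa/HV = 5565 MPa = 5.565e+09 Pa.
As SI base values: W = 341.3 N, H = 5.565e+09 Pa, K = 3.184e-06.
Worn volume V = K·W·L/H = 3.184e-06 · 341.3 · 3.255 / 5.565e+09 = 6.355e-13 m³.

value=6.355e-13 m^3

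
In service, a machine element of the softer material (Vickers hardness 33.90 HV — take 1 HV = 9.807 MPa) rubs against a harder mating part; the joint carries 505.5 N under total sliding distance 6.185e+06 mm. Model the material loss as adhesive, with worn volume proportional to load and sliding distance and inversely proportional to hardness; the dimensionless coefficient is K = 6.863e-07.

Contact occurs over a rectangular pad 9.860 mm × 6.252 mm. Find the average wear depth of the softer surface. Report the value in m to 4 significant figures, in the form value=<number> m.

value=1.047e-04 m

All working math holds full precision — printed values are rounded — rounded once at the end: 4 significant figures.
Total distance L = 6.185e+06 mm = 6185 m.
Hardness H = 33.90 HV × 9.807 MPa/HV = 332.5 MPa = 3.325e+08 Pa.
Pad sides 9.860 mm × 6.252 mm = 0.009860 m × 0.006252 m. Contact area A = 0.009860 m × 0.006252 m = 6.164e-05 m².
In SI base units: W = 505.5 N, H = 3.325e+08 Pa, K = 6.863e-07.
Wear volume V = K·W·L/H = 6.863e-07 · 505.5 · 6185 / 3.325e+08 = 6.454e-09 m³.
Depth of wear h = V/A = 6.454e-09 / 6.164e-05 = 1.047e-04 m.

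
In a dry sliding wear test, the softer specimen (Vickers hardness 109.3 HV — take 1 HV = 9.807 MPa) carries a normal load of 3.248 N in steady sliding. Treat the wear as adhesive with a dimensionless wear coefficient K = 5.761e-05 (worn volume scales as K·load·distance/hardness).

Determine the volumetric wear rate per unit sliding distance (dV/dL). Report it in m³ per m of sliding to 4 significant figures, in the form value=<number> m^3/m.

value=1.746e-13 m^3/m

The intermediates are printed rounded — every step carries full precision, and one last rounding, at 4 significant digits.
Hardness H = 109.3 HV × 9.807 MPa/HV = 1072 MPa = 1.072e+09 Pa.
In SI base units, W = 3.248 N, H = 1.072e+09 Pa, K = 5.761e-05.
Rate of wear dV/dL = K·W/H, so: 5.761e-05 · 3.248 / 1.072e+09 = 1.746e-13 m³/m.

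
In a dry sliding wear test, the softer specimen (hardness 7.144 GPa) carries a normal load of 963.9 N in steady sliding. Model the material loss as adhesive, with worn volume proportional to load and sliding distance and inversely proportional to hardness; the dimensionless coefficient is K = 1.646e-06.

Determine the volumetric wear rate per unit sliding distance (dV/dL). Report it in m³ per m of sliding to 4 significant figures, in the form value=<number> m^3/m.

The algebra carries full float precision; intermediate values are shown rounded, and rounded once at the end to four significant figures.
Convert: Hardness H = 7.144 GPa = 7.144e+09 Pa.
Working in SI base units: W = 963.9 N, H = 7.144e+09 Pa, K = 1.646e-06.
Rate of wear dV/dL = K·W/H, so: 1.646e-06 · 963.9 / 7.144e+09 = 2.221e-13 m³/m.

value=2.221e-13 m^3/m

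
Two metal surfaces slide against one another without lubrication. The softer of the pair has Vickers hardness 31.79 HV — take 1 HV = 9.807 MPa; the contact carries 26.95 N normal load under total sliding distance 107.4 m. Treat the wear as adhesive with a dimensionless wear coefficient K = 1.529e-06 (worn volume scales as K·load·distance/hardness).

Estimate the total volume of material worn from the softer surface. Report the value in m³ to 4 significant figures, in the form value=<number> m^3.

The intermediates are shown rounded. Each operation runs at full precision, and one final rounding to 4 significant digits.
Convert: Hardness H = 31.79 HV × 9.807 MPa/HV = 311.8 MPa = 3.118e+08 Pa.
Restated in SI base units: W = 26.95 N, H = 3.118e+08 Pa, K = 1.529e-06.
Wear volume V = K·W·L/H = 1.529e-06 · 26.95 · 107.4 / 3.118e+08 = 1.420e-11 m³.

value=1.420e-11 m^3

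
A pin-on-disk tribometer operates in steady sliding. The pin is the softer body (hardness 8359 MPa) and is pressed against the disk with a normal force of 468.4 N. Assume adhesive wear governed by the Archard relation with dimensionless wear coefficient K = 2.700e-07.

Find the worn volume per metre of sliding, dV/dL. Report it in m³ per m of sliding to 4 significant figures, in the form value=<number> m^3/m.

value=1.513e-14 m^3/m

Shown intermediates are rounded. The algebra keeps full float precision, and rounded once at the end: four significant figures.
Hardness H = 8359 MPa = 8.359e+09 Pa.
In SI base units, W = 468.4 N, H = 8.359e+09 Pa, K = 2.700e-07.
The wear rate dV/dL = K·W/H — distance-free: 2.700e-07 · 468.4 / 8.359e+09 = 1.513e-14 m³/m.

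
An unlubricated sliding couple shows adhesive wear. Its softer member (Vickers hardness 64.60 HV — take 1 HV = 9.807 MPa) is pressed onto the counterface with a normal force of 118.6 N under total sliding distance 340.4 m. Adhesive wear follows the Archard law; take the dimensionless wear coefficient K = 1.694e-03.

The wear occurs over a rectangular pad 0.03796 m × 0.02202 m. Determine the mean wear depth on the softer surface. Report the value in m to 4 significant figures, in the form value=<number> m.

All arithmetic holds exact precision, and the intermediates are printed rounded — a single final rounding, at four significant figures.
Convert: Hardness H = 64.60 HV × 9.807 MPa/HV = 633.5 MPa = 6.335e+08 Pa.
Convert: Contact area A = 0.03796 m × 0.02202 m = 8.359e-04 m².
Collected in SI base units: W = 118.6 N, H = 6.335e+08 Pa, K = 1.694e-03.
Apply Archard: V = K·W·L/H = 1.694e-03 · 118.6 · 340.4 / 6.335e+08 = 1.079e-07 m³.
Mean depth h = V/A = 1.079e-07 / 8.359e-04 = 1.291e-04 m.

value=1.291e-04 m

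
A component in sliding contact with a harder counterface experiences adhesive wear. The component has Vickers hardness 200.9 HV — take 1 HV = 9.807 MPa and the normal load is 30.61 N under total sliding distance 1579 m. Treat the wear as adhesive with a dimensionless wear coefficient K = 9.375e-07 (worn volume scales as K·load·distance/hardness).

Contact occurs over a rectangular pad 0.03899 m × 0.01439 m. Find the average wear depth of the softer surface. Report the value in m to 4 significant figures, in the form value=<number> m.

All working math holds full float precision; shown intermediates are rounded. Rounded just once to 4 significant digits.
Hardness H = 200.9 HV × 9.807 MPa/HV = 1970 MPa = 1.970e+09 Pa.
Contact area A = 0.03899 m × 0.01439 m = 5.611e-04 m².
In SI base units, W = 30.61 N, H = 1.970e+09 Pa, K = 9.375e-07.
Archard relation: V = K·W·L/H = 9.375e-07 · 30.61 · 1579 / 1.970e+09 = 2.300e-11 m³.
Wear depth h = V/A = 2.300e-11 / 5.611e-04 = 4.099e-08 m.

value=4.099e-08 m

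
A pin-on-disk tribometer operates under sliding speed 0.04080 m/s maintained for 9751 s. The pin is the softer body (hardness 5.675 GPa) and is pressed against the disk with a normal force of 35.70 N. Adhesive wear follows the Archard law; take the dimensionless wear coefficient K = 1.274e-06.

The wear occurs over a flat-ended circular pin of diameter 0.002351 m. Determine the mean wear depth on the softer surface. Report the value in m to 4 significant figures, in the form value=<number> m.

The computation carries exact precision — the intermediates are shown rounded, and a single final rounding to 4 significant digits.
Convert: Total distance L = v·t = 0.04080 m/s × 9751 s = 397.8 m.
Convert: Hardness H = 5.675 GPa = 5.675e+09 Pa.
Convert: Contact area A = π·d²/4 = π·(0.002351 m)²/4 = 4.341e-06 m².
In SI base units: W = 35.70 N, H = 5.675e+09 Pa, K = 1.274e-06.
By Archard's law, V = K·W·L/H = 1.274e-06 · 35.70 · 397.8 / 5.675e+09 = 3.188e-12 m³.
Wear depth h = V/A = 3.188e-12 / 4.341e-06 = 7.345e-07 m.

value=7.345e-07 m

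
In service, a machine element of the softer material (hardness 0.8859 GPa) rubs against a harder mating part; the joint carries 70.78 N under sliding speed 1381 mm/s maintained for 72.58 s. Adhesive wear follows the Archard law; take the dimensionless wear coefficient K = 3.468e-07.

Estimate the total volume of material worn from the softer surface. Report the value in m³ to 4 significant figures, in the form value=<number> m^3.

value=2.777e-12 m^3

Shown intermediates are rounded. The computation runs at full float precision. Rounded just once: four significant figures.
Convert: Sliding speed v = 1381 mm/s = 1.381 m/s. Sliding distance L = v·t = 1.381 m/s × 72.58 s = 100.2 m.
Convert: Hardness H = 0.8859 GPa = 8.859e+08 Pa.
SI base units throughout: W = 70.78 N, H = 8.859e+08 Pa, K = 3.468e-07.
The Archard volume V = K·W·L/H = 3.468e-07 · 70.78 · 100.2 / 8.859e+08 = 2.777e-12 m³.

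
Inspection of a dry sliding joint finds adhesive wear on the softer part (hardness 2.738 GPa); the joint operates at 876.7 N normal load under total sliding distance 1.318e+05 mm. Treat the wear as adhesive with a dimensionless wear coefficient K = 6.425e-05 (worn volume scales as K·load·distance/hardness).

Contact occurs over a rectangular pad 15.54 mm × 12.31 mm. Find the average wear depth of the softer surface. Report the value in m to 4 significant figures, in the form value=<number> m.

All arithmetic runs at full float precision; displayed values are rounded, and rounded just once to 4 significant digits.
Convert: Distance covered L = 1.318e+05 mm = 131.8 m.
Convert: Hardness H = 2.738 GPa = 2.738e+09 Pa.
Convert: Pad sides 15.54 mm × 12.31 mm = 0.01554 m × 0.01231 m. Contact area A = 0.01554 m × 0.01231 m = 1.913e-04 m².
SI base units throughout: W = 876.7 N, H = 2.738e+09 Pa, K = 6.425e-05.
The Archard volume V = K·W·L/H = 6.425e-05 · 876.7 · 131.8 / 2.738e+09 = 2.711e-09 m³.
Average depth h = V/A = 2.711e-09 / 1.913e-04 = 1.417e-05 m.

value=1.417e-05 m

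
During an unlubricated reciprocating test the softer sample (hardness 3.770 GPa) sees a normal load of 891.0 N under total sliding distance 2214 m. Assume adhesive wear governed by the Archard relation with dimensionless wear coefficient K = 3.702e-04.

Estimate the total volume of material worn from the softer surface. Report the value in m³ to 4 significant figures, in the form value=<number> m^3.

Intermediate values are displayed rounded. All arithmetic maintains full precision — rounded once at the end: 4 significant digits.
Convert: Hardness H = 3.770 GPa = 3.770e+09 Pa.
Restated in SI base units: W = 891.0 N, H = 3.770e+09 Pa, K = 3.702e-04.
The Archard volume V = K·W·L/H = 3.702e-04 · 891.0 · 2214 / 3.770e+09 = 1.937e-07 m³.

value=1.937e-07 m^3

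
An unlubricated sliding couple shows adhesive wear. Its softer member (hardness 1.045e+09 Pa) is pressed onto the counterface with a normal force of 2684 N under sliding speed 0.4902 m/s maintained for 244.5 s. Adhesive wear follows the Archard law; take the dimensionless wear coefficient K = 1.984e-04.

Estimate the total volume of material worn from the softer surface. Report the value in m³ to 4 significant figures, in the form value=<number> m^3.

value=6.107e-08 m^3

Every step runs at full precision — intermediate values appear rounded — one last rounding to four significant figures.
Convert: Sliding distance L = v·t = 0.4902 m/s × 244.5 s = 119.9 m.
In SI base units, W = 2684 N, H = 1.045e+09 Pa, K = 1.984e-04.
By Archard's law, V = K·W·L/H = 1.984e-04 · 2684 · 119.9 / 1.045e+09 = 6.107e-08 m³.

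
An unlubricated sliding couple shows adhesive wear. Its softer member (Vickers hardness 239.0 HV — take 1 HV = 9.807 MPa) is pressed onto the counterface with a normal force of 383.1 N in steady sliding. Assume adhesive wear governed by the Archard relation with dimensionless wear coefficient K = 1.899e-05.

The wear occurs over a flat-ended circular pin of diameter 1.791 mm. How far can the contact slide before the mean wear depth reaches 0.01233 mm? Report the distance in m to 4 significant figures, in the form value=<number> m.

The intermediates are shown rounded; each operation holds exact precision. Rounded just once, at four significant figures.
Hardness H = 239.0 HV × 9.807 MPa/HV = 2344 MPa = 2.344e+09 Pa.
Pin diameter d = 1.791 mm = 0.001791 m. Contact area A = π·d²/4 = π·(0.001791 m)²/4 = 2.519e-06 m².
Depth limit h_lim = 0.01233 mm = 1.233e-05 m.
Working in SI base units: W = 383.1 N, H = 2.344e+09 Pa, K = 1.899e-05.
Allowed volume V_lim = h_lim·A = 1.233e-05 · 2.519e-06 = 3.106e-11 m³.
Sliding life L = V_lim·H/(K·W) = 3.106e-11 · 2.344e+09 / (1.899e-05 · 383.1) = 10.01 m.

value=10.01 m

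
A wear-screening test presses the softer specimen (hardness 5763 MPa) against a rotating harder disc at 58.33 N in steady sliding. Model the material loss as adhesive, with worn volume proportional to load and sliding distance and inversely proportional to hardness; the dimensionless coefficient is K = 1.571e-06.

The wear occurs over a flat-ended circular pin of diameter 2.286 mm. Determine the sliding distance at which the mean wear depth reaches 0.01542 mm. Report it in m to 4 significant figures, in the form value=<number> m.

value=3980 m

All working math carries full float precision. Intermediate values are shown rounded. Rounded just once to four significant digits.
Hardness H = 5763 MPa = 5.763e+09 Pa.
Pin diameter d = 2.286 mm = 0.002286 m. Contact area A = π·d²/4 = π·(0.002286 m)²/4 = 4.104e-06 m².
Depth limit h_lim = 0.01542 mm = 1.542e-05 m.
Restated in SI base units: W = 58.33 N, H = 5.763e+09 Pa, K = 1.571e-06.
Volume at the limit: V_lim = h_lim·A = 1.542e-05 · 4.104e-06 = 6.329e-11 m³.
Thus life L = V_lim·H/(K·W) = 6.329e-11 · 5.763e+09 / (1.571e-06 · 58.33) = 3980 m.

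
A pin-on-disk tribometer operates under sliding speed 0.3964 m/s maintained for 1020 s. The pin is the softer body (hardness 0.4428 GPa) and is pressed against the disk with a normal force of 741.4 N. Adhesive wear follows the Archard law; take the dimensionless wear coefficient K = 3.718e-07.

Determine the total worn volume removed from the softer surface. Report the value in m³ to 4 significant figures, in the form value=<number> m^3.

value=2.517e-10 m^3

Every step holds full float precision, and intermediate values are shown rounded; rounded just once: four significant digits.
Distance L = v·t = 0.3964 m/s × 1020 s = 404.3 m.
Hardness H = 0.4428 GPa = 4.428e+08 Pa.
Restated in SI base units: W = 741.4 N, H = 4.428e+08 Pa, K = 3.718e-07.
By Archard's law, V = K·W·L/H = 3.718e-07 · 741.4 · 404.3 / 4.428e+08 = 2.517e-10 m³.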